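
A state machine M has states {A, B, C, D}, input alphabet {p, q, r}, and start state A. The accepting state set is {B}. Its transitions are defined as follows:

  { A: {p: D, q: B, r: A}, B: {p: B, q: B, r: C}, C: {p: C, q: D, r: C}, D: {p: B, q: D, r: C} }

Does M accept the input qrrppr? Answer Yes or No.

Trace: A -q-> B -r-> C -r-> C -p-> C -p-> C -r-> C
End state C is not accepting.

No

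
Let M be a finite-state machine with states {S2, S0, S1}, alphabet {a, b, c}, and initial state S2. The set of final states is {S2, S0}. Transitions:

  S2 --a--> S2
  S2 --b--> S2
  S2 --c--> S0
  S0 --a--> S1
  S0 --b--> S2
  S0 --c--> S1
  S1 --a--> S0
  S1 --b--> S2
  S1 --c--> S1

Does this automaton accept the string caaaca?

Yes

Trace: S2 -c-> S0 -a-> S1 -a-> S0 -a-> S1 -c-> S1 -a-> S0
End state S0 is accepting.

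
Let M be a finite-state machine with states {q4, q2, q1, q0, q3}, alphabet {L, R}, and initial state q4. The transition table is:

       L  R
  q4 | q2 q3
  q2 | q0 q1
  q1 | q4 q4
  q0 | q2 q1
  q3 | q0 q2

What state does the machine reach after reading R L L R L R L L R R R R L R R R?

q3

start at q4
read 'R': q4 → q3
read 'L': q3 → q0
read 'L': q0 → q2
read 'R': q2 → q1
read 'L': q1 → q4
read 'R': q4 → q3
read 'L': q3 → q0
read 'L': q0 → q2
read 'R': q2 → q1
read 'R': q1 → q4
read 'R': q4 → q3
read 'R': q3 → q2
read 'L': q2 → q0
read 'R': q0 → q1
read 'R': q1 → q4
read 'R': q4 → q3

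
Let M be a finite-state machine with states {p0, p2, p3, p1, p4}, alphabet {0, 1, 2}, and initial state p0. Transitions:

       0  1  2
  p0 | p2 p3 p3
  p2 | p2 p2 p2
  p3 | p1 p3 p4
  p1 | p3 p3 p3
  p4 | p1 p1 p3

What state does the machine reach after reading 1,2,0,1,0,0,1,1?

p3

p0 → p3 → p4 → p1 → p3 → p1 → p3 → p3 → p3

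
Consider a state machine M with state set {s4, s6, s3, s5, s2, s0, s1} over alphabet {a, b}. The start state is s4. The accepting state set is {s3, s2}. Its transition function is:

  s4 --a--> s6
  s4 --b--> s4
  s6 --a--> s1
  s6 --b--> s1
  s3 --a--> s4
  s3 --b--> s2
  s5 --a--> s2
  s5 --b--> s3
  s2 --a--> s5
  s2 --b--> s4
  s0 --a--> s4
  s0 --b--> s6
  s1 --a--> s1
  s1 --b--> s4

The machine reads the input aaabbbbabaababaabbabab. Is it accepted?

No

Trace: s4 -a-> s6 -a-> s1 -a-> s1 -b-> s4 -b-> s4 -b-> s4 -b-> s4 -a-> s6 -b-> s1 -a-> s1 -a-> s1 -b-> s4 -a-> s6 -b-> s1 -a-> s1 -a-> s1 -b-> s4 -b-> s4 -a-> s6 -b-> s1 -a-> s1 -b-> s4
End state s4 is not accepting.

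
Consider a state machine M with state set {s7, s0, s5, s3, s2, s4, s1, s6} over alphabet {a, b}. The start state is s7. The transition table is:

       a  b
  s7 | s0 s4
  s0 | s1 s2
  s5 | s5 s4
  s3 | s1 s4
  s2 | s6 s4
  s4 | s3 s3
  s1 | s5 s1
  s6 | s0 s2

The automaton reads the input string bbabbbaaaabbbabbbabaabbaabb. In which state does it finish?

start at s7
read 'b': s7 → s4
read 'b': s4 → s3
read 'a': s3 → s1
read 'b': s1 → s1
read 'b': s1 → s1
read 'b': s1 → s1
read 'a': s1 → s5
read 'a': s5 → s5
read 'a': s5 → s5
read 'a': s5 → s5
read 'b': s5 → s4
read 'b': s4 → s3
read 'b': s3 → s4
read 'a': s4 → s3
read 'b': s3 → s4
read 'b': s4 → s3
read 'b': s3 → s4
read 'a': s4 → s3
read 'b': s3 → s4
read 'a': s4 → s3
read 'a': s3 → s1
read 'b': s1 → s1
read 'b': s1 → s1
read 'a': s1 → s5
read 'a': s5 → s5
read 'b': s5 → s4
read 'b': s4 → s3

s3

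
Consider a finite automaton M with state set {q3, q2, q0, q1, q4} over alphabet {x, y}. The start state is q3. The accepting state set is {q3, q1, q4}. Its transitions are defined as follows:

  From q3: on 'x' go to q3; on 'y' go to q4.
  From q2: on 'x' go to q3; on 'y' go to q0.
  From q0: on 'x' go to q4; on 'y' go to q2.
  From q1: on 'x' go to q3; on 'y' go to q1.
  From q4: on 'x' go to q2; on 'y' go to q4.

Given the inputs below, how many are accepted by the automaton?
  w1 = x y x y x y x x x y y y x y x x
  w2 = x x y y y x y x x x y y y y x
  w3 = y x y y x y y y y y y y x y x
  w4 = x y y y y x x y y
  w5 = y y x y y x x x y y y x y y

2

w1: q3 → q3 → q4 → q2 → q0 → q4 → q4 → q2 → q3 → q3 → q4 → q4 → q4 → q2 → q0 → q4 → q2  → end q2, rejected
w2: q3 → q3 → q3 → q4 → q4 → q4 → q2 → q0 → q4 → q2 → q3 → q4 → q4 → q4 → q4 → q2  → end q2, rejected
w3: q3 → q4 → q2 → q0 → q2 → q3 → q4 → q4 → q4 → q4 → q4 → q4 → q4 → q2 → q0 → q4  → end q4, accepted
w4: q3 → q3 → q4 → q4 → q4 → q4 → q2 → q3 → q4 → q4  → end q4, accepted
w5: q3 → q4 → q4 → q2 → q0 → q2 → q3 → q3 → q3 → q4 → q4 → q4 → q2 → q0 → q2  → end q2, rejected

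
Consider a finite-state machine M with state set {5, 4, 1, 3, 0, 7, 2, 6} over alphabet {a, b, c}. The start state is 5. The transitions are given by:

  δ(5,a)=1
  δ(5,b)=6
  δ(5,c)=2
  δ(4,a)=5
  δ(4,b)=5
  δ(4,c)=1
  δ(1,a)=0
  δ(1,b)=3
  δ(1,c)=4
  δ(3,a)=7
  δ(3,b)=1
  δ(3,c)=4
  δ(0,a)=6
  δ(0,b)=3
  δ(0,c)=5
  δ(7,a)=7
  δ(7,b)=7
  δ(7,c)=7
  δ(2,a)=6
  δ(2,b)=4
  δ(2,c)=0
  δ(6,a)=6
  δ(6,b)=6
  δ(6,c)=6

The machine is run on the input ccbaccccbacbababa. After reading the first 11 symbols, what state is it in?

Trace: 5 -c-> 2 -c-> 0 -b-> 3 -a-> 7 -c-> 7 -c-> 7 -c-> 7 -c-> 7 -b-> 7 -a-> 7 -c-> 7
After 11 symbols: 7.

7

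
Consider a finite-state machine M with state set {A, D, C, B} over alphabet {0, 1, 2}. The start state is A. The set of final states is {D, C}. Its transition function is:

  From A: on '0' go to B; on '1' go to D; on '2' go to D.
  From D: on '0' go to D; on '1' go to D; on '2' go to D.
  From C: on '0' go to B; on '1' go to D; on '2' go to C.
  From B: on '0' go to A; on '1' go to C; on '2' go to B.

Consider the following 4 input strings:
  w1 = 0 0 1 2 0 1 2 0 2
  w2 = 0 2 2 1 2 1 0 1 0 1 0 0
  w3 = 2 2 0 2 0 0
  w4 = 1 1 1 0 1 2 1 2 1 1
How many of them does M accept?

w1: Trace: A -0-> B -0-> A -1-> D -2-> D -0-> D -1-> D -2-> D -0-> D -2-> D  → end D, accepted
w2: Trace: A -0-> B -2-> B -2-> B -1-> C -2-> C -1-> D -0-> D -1-> D -0-> D -1-> D -0-> D -0-> D  → end D, accepted
w3: Trace: A -2-> D -2-> D -0-> D -2-> D -0-> D -0-> D  → end D, accepted
w4: Trace: A -1-> D -1-> D -1-> D -0-> D -1-> D -2-> D -1-> D -2-> D -1-> D -1-> D  → end D, accepted

4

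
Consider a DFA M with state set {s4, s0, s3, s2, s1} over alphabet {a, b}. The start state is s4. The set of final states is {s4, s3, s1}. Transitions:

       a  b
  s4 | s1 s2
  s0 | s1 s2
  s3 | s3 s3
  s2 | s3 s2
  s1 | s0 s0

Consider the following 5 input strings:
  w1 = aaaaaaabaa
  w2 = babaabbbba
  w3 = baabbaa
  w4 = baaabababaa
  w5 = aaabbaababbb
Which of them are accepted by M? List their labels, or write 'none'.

w2, w3, w4, w5

w1: Trace: s4 -a-> s1 -a-> s0 -a-> s1 -a-> s0 -a-> s1 -a-> s0 -a-> s1 -b-> s0 -a-> s1 -a-> s0  → end s0, rejected
w2: Trace: s4 -b-> s2 -a-> s3 -b-> s3 -a-> s3 -a-> s3 -b-> s3 -b-> s3 -b-> s3 -b-> s3 -a-> s3  → end s3, accepted
w3: Trace: s4 -b-> s2 -a-> s3 -a-> s3 -b-> s3 -b-> s3 -a-> s3 -a-> s3  → end s3, accepted
w4: Trace: s4 -b-> s2 -a-> s3 -a-> s3 -a-> s3 -b-> s3 -a-> s3 -b-> s3 -a-> s3 -b-> s3 -a-> s3 -a-> s3  → end s3, accepted
w5: Trace: s4 -a-> s1 -a-> s0 -a-> s1 -b-> s0 -b-> s2 -a-> s3 -a-> s3 -b-> s3 -a-> s3 -b-> s3 -b-> s3 -b-> s3  → end s3, accepted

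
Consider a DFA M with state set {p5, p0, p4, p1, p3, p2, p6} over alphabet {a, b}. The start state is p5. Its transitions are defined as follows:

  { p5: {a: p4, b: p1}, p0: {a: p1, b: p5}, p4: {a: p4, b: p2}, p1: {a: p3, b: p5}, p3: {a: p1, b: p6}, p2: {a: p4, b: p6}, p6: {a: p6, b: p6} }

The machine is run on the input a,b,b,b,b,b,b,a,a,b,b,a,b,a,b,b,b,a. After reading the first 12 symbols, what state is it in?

start at p5
read 'a': p5 → p4
read 'b': p4 → p2
read 'b': p2 → p6
read 'b': p6 → p6
read 'b': p6 → p6
read 'b': p6 → p6
read 'b': p6 → p6
read 'a': p6 → p6
read 'a': p6 → p6
read 'b': p6 → p6
read 'b': p6 → p6
read 'a': p6 → p6
After 12 symbols: p6.

p6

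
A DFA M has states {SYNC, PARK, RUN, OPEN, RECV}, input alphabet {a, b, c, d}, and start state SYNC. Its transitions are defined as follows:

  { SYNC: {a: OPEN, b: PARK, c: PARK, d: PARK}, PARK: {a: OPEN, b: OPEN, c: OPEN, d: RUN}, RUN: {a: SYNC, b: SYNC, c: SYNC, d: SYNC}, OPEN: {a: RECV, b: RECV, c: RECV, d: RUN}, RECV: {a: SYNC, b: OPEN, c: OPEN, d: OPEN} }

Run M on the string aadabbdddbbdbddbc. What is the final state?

Trace: SYNC -a-> OPEN -a-> RECV -d-> OPEN -a-> RECV -b-> OPEN -b-> RECV -d-> OPEN -d-> RUN -d-> SYNC -b-> PARK -b-> OPEN -d-> RUN -b-> SYNC -d-> PARK -d-> RUN -b-> SYNC -c-> PARK

PARK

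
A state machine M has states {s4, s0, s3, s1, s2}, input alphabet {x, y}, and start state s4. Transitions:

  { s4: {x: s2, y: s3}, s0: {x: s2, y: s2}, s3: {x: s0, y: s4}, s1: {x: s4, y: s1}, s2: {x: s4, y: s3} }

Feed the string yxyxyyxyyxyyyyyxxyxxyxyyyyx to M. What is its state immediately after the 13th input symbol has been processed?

Trace: s4 -y-> s3 -x-> s0 -y-> s2 -x-> s4 -y-> s3 -y-> s4 -x-> s2 -y-> s3 -y-> s4 -x-> s2 -y-> s3 -y-> s4 -y-> s3
After 13 symbols: s3.

s3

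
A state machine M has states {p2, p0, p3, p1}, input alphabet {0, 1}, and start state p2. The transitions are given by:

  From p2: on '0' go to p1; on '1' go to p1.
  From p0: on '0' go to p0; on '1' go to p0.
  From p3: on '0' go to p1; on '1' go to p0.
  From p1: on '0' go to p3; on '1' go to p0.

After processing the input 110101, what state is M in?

p0

Trace: p2 -1-> p1 -1-> p0 -0-> p0 -1-> p0 -0-> p0 -1-> p0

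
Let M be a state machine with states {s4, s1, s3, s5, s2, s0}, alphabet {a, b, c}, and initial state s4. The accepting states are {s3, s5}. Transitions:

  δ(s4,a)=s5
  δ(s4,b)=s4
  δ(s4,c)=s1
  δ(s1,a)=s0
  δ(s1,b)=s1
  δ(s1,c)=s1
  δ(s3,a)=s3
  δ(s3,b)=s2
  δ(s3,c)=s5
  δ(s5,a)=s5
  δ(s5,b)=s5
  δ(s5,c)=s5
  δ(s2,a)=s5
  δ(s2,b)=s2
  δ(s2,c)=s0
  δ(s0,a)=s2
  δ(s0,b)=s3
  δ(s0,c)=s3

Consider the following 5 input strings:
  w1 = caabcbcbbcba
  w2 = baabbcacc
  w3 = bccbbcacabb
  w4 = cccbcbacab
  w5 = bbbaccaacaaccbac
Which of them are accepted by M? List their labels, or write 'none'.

w1: Trace: s4 -c-> s1 -a-> s0 -a-> s2 -b-> s2 -c-> s0 -b-> s3 -c-> s5 -b-> s5 -b-> s5 -c-> s5 -b-> s5 -a-> s5  → end s5, accepted
w2: Trace: s4 -b-> s4 -a-> s5 -a-> s5 -b-> s5 -b-> s5 -c-> s5 -a-> s5 -c-> s5 -c-> s5  → end s5, accepted
w3: Trace: s4 -b-> s4 -c-> s1 -c-> s1 -b-> s1 -b-> s1 -c-> s1 -a-> s0 -c-> s3 -a-> s3 -b-> s2 -b-> s2  → end s2, rejected
w4: Trace: s4 -c-> s1 -c-> s1 -c-> s1 -b-> s1 -c-> s1 -b-> s1 -a-> s0 -c-> s3 -a-> s3 -b-> s2  → end s2, rejected
w5: Trace: s4 -b-> s4 -b-> s4 -b-> s4 -a-> s5 -c-> s5 -c-> s5 -a-> s5 -a-> s5 -c-> s5 -a-> s5 -a-> s5 -c-> s5 -c-> s5 -b-> s5 -a-> s5 -c-> s5  → end s5, accepted

w1, w2, w5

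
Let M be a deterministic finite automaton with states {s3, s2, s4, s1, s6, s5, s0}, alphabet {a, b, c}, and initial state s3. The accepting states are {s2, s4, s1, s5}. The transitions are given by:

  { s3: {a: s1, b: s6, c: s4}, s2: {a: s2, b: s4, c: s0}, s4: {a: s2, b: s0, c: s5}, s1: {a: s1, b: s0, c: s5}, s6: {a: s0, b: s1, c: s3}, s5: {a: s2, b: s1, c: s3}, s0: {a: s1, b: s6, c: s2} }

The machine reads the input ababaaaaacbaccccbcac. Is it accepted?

No

Trace: s3 -a-> s1 -b-> s0 -a-> s1 -b-> s0 -a-> s1 -a-> s1 -a-> s1 -a-> s1 -a-> s1 -c-> s5 -b-> s1 -a-> s1 -c-> s5 -c-> s3 -c-> s4 -c-> s5 -b-> s1 -c-> s5 -a-> s2 -c-> s0
End state s0 is not accepting.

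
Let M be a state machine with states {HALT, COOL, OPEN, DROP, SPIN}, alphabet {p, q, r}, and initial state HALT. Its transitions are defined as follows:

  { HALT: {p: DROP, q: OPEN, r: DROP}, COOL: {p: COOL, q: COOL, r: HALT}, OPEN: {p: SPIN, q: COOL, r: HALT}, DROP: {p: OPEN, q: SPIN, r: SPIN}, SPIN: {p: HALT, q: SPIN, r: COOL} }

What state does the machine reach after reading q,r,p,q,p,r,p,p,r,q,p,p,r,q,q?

HALT → OPEN → HALT → DROP → SPIN → HALT → DROP → OPEN → SPIN → COOL → COOL → COOL → COOL → HALT → OPEN → COOL

COOL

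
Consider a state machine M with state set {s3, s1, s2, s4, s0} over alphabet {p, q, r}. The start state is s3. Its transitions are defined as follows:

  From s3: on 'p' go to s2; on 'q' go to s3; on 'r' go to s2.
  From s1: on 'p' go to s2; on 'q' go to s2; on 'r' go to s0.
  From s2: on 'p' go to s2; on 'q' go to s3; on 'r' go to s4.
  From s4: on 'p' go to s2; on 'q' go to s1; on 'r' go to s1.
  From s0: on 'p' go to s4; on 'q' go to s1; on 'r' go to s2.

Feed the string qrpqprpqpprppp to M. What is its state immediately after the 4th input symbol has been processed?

s3 → s3 → s2 → s2 → s3
After 4 symbols: s3.

s3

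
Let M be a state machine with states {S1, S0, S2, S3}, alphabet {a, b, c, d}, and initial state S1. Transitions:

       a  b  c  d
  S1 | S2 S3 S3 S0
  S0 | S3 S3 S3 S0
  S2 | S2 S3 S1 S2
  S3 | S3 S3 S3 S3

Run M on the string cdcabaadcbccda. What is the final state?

S3

start at S1
read 'c': S1 → S3
read 'd': S3 → S3
read 'c': S3 → S3
read 'a': S3 → S3
read 'b': S3 → S3
read 'a': S3 → S3
read 'a': S3 → S3
read 'd': S3 → S3
read 'c': S3 → S3
read 'b': S3 → S3
read 'c': S3 → S3
read 'c': S3 → S3
read 'd': S3 → S3
read 'a': S3 → S3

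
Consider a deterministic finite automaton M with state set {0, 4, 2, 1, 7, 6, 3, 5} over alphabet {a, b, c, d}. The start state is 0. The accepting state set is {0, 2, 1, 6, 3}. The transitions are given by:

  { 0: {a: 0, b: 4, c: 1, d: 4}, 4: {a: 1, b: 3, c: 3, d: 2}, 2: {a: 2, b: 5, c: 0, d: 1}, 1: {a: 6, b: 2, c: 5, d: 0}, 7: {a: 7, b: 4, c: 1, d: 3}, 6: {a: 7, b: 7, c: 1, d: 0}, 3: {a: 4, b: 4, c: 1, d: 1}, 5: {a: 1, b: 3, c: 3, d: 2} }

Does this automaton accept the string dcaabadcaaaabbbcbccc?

start at 0
read 'd': 0 → 4
read 'c': 4 → 3
read 'a': 3 → 4
read 'a': 4 → 1
read 'b': 1 → 2
read 'a': 2 → 2
read 'd': 2 → 1
read 'c': 1 → 5
read 'a': 5 → 1
read 'a': 1 → 6
read 'a': 6 → 7
read 'a': 7 → 7
read 'b': 7 → 4
read 'b': 4 → 3
read 'b': 3 → 4
read 'c': 4 → 3
read 'b': 3 → 4
read 'c': 4 → 3
read 'c': 3 → 1
read 'c': 1 → 5
End state 5 is not accepting.

No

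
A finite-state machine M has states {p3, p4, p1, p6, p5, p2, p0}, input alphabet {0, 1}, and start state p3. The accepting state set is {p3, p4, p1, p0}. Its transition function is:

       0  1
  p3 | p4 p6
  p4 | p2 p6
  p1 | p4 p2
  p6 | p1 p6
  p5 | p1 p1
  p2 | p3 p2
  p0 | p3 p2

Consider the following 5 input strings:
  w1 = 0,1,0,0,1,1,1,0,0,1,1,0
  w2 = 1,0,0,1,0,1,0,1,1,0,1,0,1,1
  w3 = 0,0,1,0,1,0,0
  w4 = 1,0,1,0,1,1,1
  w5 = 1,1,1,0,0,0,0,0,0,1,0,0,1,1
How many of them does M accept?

w1: Trace: p3 -0-> p4 -1-> p6 -0-> p1 -0-> p4 -1-> p6 -1-> p6 -1-> p6 -0-> p1 -0-> p4 -1-> p6 -1-> p6 -0-> p1  → end p1, accepted
w2: Trace: p3 -1-> p6 -0-> p1 -0-> p4 -1-> p6 -0-> p1 -1-> p2 -0-> p3 -1-> p6 -1-> p6 -0-> p1 -1-> p2 -0-> p3 -1-> p6 -1-> p6  → end p6, rejected
w3: Trace: p3 -0-> p4 -0-> p2 -1-> p2 -0-> p3 -1-> p6 -0-> p1 -0-> p4  → end p4, accepted
w4: Trace: p3 -1-> p6 -0-> p1 -1-> p2 -0-> p3 -1-> p6 -1-> p6 -1-> p6  → end p6, rejected
w5: Trace: p3 -1-> p6 -1-> p6 -1-> p6 -0-> p1 -0-> p4 -0-> p2 -0-> p3 -0-> p4 -0-> p2 -1-> p2 -0-> p3 -0-> p4 -1-> p6 -1-> p6  → end p6, rejected

2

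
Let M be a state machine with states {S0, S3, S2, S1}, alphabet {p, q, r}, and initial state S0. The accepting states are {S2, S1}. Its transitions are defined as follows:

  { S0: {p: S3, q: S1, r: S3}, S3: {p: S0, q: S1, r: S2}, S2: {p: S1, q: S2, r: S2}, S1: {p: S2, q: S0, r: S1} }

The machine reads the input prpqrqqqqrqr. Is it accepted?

start at S0
read 'p': S0 → S3
read 'r': S3 → S2
read 'p': S2 → S1
read 'q': S1 → S0
read 'r': S0 → S3
read 'q': S3 → S1
read 'q': S1 → S0
read 'q': S0 → S1
read 'q': S1 → S0
read 'r': S0 → S3
read 'q': S3 → S1
read 'r': S1 → S1
End state S1 is accepting.

Yes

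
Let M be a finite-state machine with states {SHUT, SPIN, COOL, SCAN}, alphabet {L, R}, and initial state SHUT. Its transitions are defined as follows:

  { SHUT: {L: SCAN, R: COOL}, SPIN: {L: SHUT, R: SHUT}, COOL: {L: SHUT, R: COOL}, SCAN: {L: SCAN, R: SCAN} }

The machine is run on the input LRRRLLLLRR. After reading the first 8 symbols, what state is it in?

SHUT → SCAN → SCAN → SCAN → SCAN → SCAN → SCAN → SCAN → SCAN
After 8 symbols: SCAN.

SCAN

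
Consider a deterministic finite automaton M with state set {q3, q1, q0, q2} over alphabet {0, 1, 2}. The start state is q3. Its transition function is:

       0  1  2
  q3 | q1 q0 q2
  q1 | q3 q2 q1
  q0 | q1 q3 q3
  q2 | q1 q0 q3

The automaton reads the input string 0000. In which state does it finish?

q3

start at q3
read '0': q3 → q1
read '0': q1 → q3
read '0': q3 → q1
read '0': q1 → q3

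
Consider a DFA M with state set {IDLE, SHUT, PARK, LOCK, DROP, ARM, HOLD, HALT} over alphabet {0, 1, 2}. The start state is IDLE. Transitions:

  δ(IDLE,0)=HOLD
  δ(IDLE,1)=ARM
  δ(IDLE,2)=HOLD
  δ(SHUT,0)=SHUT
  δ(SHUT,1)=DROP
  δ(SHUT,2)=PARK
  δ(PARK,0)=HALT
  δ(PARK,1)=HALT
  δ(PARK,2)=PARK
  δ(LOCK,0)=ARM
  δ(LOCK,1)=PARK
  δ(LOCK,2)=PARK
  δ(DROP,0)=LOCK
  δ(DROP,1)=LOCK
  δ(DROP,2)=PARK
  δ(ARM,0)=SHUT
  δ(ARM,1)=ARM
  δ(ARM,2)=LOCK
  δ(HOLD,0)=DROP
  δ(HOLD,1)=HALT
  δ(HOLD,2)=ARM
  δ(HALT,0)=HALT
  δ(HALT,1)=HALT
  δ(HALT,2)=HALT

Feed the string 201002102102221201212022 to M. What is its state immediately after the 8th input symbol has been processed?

HALT

IDLE → HOLD → DROP → LOCK → ARM → SHUT → PARK → HALT → HALT
After 8 symbols: HALT.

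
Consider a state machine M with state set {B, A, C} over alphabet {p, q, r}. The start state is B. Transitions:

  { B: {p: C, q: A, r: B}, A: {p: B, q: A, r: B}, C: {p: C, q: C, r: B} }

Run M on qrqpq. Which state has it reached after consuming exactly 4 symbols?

Trace: B -q-> A -r-> B -q-> A -p-> B
After 4 symbols: B.

B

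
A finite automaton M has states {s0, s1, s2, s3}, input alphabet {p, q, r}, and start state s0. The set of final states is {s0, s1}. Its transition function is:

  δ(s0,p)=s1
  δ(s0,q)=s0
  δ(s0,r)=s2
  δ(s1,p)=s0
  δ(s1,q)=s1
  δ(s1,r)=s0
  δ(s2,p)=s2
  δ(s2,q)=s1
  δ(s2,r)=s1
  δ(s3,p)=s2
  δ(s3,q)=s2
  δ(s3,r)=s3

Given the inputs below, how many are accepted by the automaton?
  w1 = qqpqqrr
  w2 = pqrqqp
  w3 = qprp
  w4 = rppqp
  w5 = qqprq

w1: Trace: s0 -q-> s0 -q-> s0 -p-> s1 -q-> s1 -q-> s1 -r-> s0 -r-> s2  → end s2, rejected
w2: Trace: s0 -p-> s1 -q-> s1 -r-> s0 -q-> s0 -q-> s0 -p-> s1  → end s1, accepted
w3: Trace: s0 -q-> s0 -p-> s1 -r-> s0 -p-> s1  → end s1, accepted
w4: Trace: s0 -r-> s2 -p-> s2 -p-> s2 -q-> s1 -p-> s0  → end s0, accepted
w5: Trace: s0 -q-> s0 -q-> s0 -p-> s1 -r-> s0 -q-> s0  → end s0, accepted

4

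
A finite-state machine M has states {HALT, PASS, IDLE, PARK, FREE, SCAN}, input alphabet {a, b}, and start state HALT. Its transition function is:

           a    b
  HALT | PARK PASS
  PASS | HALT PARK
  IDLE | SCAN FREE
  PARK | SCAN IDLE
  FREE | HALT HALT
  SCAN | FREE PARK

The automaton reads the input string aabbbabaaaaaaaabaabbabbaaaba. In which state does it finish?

HALT

HALT → PARK → SCAN → PARK → IDLE → FREE → HALT → PASS → HALT → PARK → SCAN → FREE → HALT → PARK → SCAN → FREE → HALT → PARK → SCAN → PARK → IDLE → SCAN → PARK → IDLE → SCAN → FREE → HALT → PASS → HALT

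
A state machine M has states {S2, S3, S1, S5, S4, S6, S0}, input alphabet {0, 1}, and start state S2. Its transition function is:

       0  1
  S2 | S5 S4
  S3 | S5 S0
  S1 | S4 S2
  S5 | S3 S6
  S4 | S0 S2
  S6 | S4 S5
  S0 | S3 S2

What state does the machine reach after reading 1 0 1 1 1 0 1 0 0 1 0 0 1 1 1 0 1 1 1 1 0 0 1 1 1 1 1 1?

S2

start at S2
read '1': S2 → S4
read '0': S4 → S0
read '1': S0 → S2
read '1': S2 → S4
read '1': S4 → S2
read '0': S2 → S5
read '1': S5 → S6
read '0': S6 → S4
read '0': S4 → S0
read '1': S0 → S2
read '0': S2 → S5
read '0': S5 → S3
read '1': S3 → S0
read '1': S0 → S2
read '1': S2 → S4
read '0': S4 → S0
read '1': S0 → S2
read '1': S2 → S4
read '1': S4 → S2
read '1': S2 → S4
read '0': S4 → S0
read '0': S0 → S3
read '1': S3 → S0
read '1': S0 → S2
read '1': S2 → S4
read '1': S4 → S2
read '1': S2 → S4
read '1': S4 → S2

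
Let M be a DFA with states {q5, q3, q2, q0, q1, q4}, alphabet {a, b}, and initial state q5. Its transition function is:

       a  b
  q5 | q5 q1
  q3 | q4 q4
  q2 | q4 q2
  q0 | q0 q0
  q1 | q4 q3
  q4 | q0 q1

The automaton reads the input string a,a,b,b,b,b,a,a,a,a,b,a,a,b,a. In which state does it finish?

q0

start at q5
read 'a': q5 → q5
read 'a': q5 → q5
read 'b': q5 → q1
read 'b': q1 → q3
read 'b': q3 → q4
read 'b': q4 → q1
read 'a': q1 → q4
read 'a': q4 → q0
read 'a': q0 → q0
read 'a': q0 → q0
read 'b': q0 → q0
read 'a': q0 → q0
read 'a': q0 → q0
read 'b': q0 → q0
read 'a': q0 → q0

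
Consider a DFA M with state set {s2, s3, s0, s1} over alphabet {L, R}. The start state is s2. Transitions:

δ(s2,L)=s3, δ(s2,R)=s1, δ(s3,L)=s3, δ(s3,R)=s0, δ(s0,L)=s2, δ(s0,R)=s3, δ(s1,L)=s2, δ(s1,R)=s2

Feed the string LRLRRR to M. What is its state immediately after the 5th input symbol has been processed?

s2 → s3 → s0 → s2 → s1 → s2
After 5 symbols: s2.

s2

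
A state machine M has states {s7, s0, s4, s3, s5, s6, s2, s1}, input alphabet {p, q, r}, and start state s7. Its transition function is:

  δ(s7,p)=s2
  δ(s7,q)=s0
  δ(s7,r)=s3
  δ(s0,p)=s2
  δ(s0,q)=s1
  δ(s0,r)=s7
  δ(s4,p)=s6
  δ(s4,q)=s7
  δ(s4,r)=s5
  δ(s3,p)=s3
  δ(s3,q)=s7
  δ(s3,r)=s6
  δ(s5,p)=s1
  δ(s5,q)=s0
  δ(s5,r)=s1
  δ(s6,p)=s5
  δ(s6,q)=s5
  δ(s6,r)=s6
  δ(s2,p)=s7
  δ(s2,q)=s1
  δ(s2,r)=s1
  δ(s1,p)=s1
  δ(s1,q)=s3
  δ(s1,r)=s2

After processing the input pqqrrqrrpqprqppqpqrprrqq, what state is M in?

s7 → s2 → s1 → s3 → s6 → s6 → s5 → s1 → s2 → s7 → s0 → s2 → s1 → s3 → s3 → s3 → s7 → s2 → s1 → s2 → s7 → s3 → s6 → s5 → s0

s0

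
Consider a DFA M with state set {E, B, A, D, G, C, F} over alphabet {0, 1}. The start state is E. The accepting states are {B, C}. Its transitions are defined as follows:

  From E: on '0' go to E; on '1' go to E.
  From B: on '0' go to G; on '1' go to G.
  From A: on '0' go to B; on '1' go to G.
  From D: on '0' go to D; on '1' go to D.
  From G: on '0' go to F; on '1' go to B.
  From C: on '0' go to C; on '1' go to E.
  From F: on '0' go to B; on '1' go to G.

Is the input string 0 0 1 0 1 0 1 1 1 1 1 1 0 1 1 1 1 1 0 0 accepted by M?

Trace: E -0-> E -0-> E -1-> E -0-> E -1-> E -0-> E -1-> E -1-> E -1-> E -1-> E -1-> E -1-> E -0-> E -1-> E -1-> E -1-> E -1-> E -1-> E -0-> E -0-> E
End state E is not accepting.

No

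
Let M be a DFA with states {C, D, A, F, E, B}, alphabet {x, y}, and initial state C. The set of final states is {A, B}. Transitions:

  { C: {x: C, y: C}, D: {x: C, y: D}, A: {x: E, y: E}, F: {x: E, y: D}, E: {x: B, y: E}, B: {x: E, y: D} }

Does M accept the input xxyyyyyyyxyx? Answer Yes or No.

No

C → C → C → C → C → C → C → C → C → C → C → C → C
End state C is not accepting.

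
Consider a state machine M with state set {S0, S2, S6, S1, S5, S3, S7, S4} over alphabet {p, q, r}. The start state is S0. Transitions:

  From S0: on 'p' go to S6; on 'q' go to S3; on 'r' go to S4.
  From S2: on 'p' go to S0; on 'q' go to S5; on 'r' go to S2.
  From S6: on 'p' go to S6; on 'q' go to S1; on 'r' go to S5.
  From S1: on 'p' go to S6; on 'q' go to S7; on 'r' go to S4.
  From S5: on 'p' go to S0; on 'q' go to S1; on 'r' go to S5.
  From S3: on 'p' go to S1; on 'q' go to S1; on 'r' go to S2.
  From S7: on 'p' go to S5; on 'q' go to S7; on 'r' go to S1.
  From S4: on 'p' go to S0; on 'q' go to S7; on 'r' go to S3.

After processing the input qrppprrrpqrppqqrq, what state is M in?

Trace: S0 -q-> S3 -r-> S2 -p-> S0 -p-> S6 -p-> S6 -r-> S5 -r-> S5 -r-> S5 -p-> S0 -q-> S3 -r-> S2 -p-> S0 -p-> S6 -q-> S1 -q-> S7 -r-> S1 -q-> S7

S7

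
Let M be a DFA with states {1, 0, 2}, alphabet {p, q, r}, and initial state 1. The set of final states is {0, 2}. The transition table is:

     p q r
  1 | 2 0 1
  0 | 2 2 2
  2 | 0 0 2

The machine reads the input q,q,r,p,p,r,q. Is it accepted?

1 → 0 → 2 → 2 → 0 → 2 → 2 → 0
End state 0 is accepting.

Yes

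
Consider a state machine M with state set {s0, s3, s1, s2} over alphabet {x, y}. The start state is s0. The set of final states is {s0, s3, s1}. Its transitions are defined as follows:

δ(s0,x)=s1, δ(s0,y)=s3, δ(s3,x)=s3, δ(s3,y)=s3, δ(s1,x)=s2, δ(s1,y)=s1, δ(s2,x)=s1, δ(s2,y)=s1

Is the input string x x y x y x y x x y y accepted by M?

Yes

s0 → s1 → s2 → s1 → s2 → s1 → s2 → s1 → s2 → s1 → s1 → s1
End state s1 is accepting.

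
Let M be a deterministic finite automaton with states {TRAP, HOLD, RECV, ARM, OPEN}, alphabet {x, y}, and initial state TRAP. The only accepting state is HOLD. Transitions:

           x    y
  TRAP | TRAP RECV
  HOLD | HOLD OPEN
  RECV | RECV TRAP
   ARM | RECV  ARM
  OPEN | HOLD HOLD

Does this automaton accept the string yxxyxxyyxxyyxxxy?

TRAP → RECV → RECV → RECV → TRAP → TRAP → TRAP → RECV → TRAP → TRAP → TRAP → RECV → TRAP → TRAP → TRAP → TRAP → RECV
End state RECV is not accepting.

No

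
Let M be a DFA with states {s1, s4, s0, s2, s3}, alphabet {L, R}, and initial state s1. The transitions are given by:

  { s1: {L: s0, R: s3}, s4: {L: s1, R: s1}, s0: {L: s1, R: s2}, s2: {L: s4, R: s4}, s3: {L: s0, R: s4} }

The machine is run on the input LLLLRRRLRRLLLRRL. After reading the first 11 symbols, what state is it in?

Trace: s1 -L-> s0 -L-> s1 -L-> s0 -L-> s1 -R-> s3 -R-> s4 -R-> s1 -L-> s0 -R-> s2 -R-> s4 -L-> s1
After 11 symbols: s1.

s1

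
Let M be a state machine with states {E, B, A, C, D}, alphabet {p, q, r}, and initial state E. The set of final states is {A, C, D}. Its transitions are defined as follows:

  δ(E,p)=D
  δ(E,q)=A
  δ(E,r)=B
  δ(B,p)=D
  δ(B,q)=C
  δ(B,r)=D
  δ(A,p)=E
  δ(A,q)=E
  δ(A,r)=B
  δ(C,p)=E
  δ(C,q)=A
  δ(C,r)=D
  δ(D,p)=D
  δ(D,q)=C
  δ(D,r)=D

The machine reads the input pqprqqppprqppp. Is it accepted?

Yes

Trace: E -p-> D -q-> C -p-> E -r-> B -q-> C -q-> A -p-> E -p-> D -p-> D -r-> D -q-> C -p-> E -p-> D -p-> D
End state D is accepting.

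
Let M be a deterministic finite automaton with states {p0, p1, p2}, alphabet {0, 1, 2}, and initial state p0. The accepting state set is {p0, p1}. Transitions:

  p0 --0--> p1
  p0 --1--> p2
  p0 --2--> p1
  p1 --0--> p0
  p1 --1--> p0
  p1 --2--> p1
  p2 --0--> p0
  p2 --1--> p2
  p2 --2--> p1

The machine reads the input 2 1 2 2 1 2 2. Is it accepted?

p0 → p1 → p0 → p1 → p1 → p0 → p1 → p1
End state p1 is accepting.

Yes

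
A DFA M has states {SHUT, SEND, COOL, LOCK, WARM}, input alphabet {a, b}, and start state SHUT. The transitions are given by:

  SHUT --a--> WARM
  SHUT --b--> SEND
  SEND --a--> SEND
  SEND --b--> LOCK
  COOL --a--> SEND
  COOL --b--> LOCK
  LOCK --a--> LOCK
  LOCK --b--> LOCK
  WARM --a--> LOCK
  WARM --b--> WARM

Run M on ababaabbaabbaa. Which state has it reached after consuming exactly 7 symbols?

LOCK

Trace: SHUT -a-> WARM -b-> WARM -a-> LOCK -b-> LOCK -a-> LOCK -a-> LOCK -b-> LOCK
After 7 symbols: LOCK.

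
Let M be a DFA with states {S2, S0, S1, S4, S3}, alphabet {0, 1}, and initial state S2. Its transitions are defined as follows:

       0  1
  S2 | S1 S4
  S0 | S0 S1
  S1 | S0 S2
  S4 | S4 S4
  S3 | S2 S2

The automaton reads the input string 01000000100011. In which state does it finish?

Trace: S2 -0-> S1 -1-> S2 -0-> S1 -0-> S0 -0-> S0 -0-> S0 -0-> S0 -0-> S0 -1-> S1 -0-> S0 -0-> S0 -0-> S0 -1-> S1 -1-> S2

S2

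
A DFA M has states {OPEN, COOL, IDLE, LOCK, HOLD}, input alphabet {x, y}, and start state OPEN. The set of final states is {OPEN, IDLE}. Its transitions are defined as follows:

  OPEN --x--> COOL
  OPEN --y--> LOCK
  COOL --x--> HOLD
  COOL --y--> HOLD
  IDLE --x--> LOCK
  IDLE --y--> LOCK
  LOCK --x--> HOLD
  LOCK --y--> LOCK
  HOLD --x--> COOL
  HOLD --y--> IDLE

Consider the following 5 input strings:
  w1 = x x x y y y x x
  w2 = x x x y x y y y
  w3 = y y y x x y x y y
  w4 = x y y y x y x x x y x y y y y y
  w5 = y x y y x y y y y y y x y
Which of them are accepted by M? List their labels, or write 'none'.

w3, w5

w1: Trace: OPEN -x-> COOL -x-> HOLD -x-> COOL -y-> HOLD -y-> IDLE -y-> LOCK -x-> HOLD -x-> COOL  → end COOL, rejected
w2: Trace: OPEN -x-> COOL -x-> HOLD -x-> COOL -y-> HOLD -x-> COOL -y-> HOLD -y-> IDLE -y-> LOCK  → end LOCK, rejected
w3: Trace: OPEN -y-> LOCK -y-> LOCK -y-> LOCK -x-> HOLD -x-> COOL -y-> HOLD -x-> COOL -y-> HOLD -y-> IDLE  → end IDLE, accepted
w4: Trace: OPEN -x-> COOL -y-> HOLD -y-> IDLE -y-> LOCK -x-> HOLD -y-> IDLE -x-> LOCK -x-> HOLD -x-> COOL -y-> HOLD -x-> COOL -y-> HOLD -y-> IDLE -y-> LOCK -y-> LOCK -y-> LOCK  → end LOCK, rejected
w5: Trace: OPEN -y-> LOCK -x-> HOLD -y-> IDLE -y-> LOCK -x-> HOLD -y-> IDLE -y-> LOCK -y-> LOCK -y-> LOCK -y-> LOCK -y-> LOCK -x-> HOLD -y-> IDLE  → end IDLE, accepted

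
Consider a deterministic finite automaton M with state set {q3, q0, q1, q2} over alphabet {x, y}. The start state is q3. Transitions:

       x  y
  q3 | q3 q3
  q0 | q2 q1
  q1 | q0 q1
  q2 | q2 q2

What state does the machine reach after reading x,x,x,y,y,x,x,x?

q3

Trace: q3 -x-> q3 -x-> q3 -x-> q3 -y-> q3 -y-> q3 -x-> q3 -x-> q3 -x-> q3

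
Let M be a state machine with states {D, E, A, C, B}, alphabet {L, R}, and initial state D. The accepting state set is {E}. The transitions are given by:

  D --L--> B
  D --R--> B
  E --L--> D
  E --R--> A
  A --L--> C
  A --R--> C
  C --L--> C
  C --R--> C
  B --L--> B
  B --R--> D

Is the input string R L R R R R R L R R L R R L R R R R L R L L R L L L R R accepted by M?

No

start at D
read 'R': D → B
read 'L': B → B
read 'R': B → D
read 'R': D → B
read 'R': B → D
read 'R': D → B
read 'R': B → D
read 'L': D → B
read 'R': B → D
read 'R': D → B
read 'L': B → B
read 'R': B → D
read 'R': D → B
read 'L': B → B
read 'R': B → D
read 'R': D → B
read 'R': B → D
read 'R': D → B
read 'L': B → B
read 'R': B → D
read 'L': D → B
read 'L': B → B
read 'R': B → D
read 'L': D → B
read 'L': B → B
read 'L': B → B
read 'R': B → D
read 'R': D → B
End state B is not accepting.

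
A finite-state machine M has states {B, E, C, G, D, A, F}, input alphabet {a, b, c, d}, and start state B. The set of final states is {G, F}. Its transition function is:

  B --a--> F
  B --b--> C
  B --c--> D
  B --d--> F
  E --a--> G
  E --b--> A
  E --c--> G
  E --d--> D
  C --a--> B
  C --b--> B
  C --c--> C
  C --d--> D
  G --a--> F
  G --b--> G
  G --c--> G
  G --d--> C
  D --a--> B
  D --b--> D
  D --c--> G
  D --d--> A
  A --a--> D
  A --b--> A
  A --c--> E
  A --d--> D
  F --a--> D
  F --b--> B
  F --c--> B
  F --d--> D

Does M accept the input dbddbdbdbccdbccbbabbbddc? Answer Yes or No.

Yes

start at B
read 'd': B → F
read 'b': F → B
read 'd': B → F
read 'd': F → D
read 'b': D → D
read 'd': D → A
read 'b': A → A
read 'd': A → D
read 'b': D → D
read 'c': D → G
read 'c': G → G
read 'd': G → C
read 'b': C → B
read 'c': B → D
read 'c': D → G
read 'b': G → G
read 'b': G → G
read 'a': G → F
read 'b': F → B
read 'b': B → C
read 'b': C → B
read 'd': B → F
read 'd': F → D
read 'c': D → G
End state G is accepting.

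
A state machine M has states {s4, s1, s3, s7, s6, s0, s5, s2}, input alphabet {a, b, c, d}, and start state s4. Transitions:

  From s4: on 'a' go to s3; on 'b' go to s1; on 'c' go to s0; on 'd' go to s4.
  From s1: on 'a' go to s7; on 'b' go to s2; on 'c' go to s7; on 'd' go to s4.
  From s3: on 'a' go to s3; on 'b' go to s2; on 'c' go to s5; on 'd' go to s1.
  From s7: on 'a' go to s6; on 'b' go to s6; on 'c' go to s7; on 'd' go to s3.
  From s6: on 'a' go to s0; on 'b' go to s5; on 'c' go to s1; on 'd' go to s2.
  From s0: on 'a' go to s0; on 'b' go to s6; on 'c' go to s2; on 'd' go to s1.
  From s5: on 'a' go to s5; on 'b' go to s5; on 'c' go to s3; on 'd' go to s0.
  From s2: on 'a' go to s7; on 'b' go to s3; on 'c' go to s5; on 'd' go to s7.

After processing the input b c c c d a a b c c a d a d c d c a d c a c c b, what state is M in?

Trace: s4 -b-> s1 -c-> s7 -c-> s7 -c-> s7 -d-> s3 -a-> s3 -a-> s3 -b-> s2 -c-> s5 -c-> s3 -a-> s3 -d-> s1 -a-> s7 -d-> s3 -c-> s5 -d-> s0 -c-> s2 -a-> s7 -d-> s3 -c-> s5 -a-> s5 -c-> s3 -c-> s5 -b-> s5

s5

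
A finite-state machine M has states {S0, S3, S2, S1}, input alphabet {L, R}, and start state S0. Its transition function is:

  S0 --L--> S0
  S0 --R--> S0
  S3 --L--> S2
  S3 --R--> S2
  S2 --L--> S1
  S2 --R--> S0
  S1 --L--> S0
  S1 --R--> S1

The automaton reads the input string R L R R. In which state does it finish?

S0

start at S0
read 'R': S0 → S0
read 'L': S0 → S0
read 'R': S0 → S0
read 'R': S0 → S0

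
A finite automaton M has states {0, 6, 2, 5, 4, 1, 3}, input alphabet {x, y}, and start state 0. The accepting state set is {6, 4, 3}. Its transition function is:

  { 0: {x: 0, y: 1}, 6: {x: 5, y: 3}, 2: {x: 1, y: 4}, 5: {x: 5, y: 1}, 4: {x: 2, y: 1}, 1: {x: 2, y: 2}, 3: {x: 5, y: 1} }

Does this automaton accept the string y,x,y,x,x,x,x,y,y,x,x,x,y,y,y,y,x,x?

start at 0
read 'y': 0 → 1
read 'x': 1 → 2
read 'y': 2 → 4
read 'x': 4 → 2
read 'x': 2 → 1
read 'x': 1 → 2
read 'x': 2 → 1
read 'y': 1 → 2
read 'y': 2 → 4
read 'x': 4 → 2
read 'x': 2 → 1
read 'x': 1 → 2
read 'y': 2 → 4
read 'y': 4 → 1
read 'y': 1 → 2
read 'y': 2 → 4
read 'x': 4 → 2
read 'x': 2 → 1
End state 1 is not accepting.

No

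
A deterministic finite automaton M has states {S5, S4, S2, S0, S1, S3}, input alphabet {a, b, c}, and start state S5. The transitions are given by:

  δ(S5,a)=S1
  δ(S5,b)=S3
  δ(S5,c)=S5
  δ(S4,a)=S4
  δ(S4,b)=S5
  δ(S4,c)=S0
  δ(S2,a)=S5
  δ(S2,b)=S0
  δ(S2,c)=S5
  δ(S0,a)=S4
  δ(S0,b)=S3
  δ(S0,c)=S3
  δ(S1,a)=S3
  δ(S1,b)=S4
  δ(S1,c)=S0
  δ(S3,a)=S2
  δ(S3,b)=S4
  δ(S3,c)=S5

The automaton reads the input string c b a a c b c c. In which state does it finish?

S5

Trace: S5 -c-> S5 -b-> S3 -a-> S2 -a-> S5 -c-> S5 -b-> S3 -c-> S5 -c-> S5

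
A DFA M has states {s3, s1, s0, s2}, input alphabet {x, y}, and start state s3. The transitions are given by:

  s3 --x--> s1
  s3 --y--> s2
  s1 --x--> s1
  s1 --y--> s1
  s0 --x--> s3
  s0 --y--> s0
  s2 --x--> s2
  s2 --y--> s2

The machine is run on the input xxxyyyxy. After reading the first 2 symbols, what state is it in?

s1

start at s3
read 'x': s3 → s1
read 'x': s1 → s1
After 2 symbols: s1.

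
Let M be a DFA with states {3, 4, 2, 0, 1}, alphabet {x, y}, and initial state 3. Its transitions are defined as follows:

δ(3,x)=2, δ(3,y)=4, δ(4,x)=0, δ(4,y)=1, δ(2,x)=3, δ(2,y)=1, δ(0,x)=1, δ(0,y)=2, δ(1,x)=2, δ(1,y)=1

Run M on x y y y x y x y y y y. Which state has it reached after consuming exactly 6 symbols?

1

3 → 2 → 1 → 1 → 1 → 2 → 1
After 6 symbols: 1.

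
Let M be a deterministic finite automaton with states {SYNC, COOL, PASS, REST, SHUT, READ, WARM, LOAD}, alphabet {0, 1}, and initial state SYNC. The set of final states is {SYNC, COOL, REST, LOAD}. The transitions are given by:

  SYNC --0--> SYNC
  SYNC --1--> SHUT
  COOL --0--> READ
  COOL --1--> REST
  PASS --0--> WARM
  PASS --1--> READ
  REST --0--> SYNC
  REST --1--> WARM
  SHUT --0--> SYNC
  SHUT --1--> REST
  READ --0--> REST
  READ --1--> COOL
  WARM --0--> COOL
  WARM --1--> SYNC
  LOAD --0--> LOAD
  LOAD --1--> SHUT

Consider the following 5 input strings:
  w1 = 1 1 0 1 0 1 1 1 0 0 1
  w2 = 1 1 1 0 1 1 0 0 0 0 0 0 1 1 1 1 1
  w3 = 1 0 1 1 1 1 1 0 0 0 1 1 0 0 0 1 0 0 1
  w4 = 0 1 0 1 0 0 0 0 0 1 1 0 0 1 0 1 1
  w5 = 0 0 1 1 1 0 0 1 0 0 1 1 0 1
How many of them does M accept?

2

w1: SYNC → SHUT → REST → SYNC → SHUT → SYNC → SHUT → REST → WARM → COOL → READ → COOL  → end COOL, accepted
w2: SYNC → SHUT → REST → WARM → COOL → REST → WARM → COOL → READ → REST → SYNC → SYNC → SYNC → SHUT → REST → WARM → SYNC → SHUT  → end SHUT, rejected
w3: SYNC → SHUT → SYNC → SHUT → REST → WARM → SYNC → SHUT → SYNC → SYNC → SYNC → SHUT → REST → SYNC → SYNC → SYNC → SHUT → SYNC → SYNC → SHUT  → end SHUT, rejected
w4: SYNC → SYNC → SHUT → SYNC → SHUT → SYNC → SYNC → SYNC → SYNC → SYNC → SHUT → REST → SYNC → SYNC → SHUT → SYNC → SHUT → REST  → end REST, accepted
w5: SYNC → SYNC → SYNC → SHUT → REST → WARM → COOL → READ → COOL → READ → REST → WARM → SYNC → SYNC → SHUT  → end SHUT, rejected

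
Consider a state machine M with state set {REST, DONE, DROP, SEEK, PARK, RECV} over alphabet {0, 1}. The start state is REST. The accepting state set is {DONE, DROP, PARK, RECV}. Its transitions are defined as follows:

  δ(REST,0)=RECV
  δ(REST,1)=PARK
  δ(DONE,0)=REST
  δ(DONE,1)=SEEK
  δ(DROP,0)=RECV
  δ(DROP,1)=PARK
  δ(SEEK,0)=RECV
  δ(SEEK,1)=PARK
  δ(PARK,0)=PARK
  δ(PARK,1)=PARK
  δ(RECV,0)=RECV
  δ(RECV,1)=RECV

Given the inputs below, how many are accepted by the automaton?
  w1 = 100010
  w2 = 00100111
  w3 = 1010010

w1: Trace: REST -1-> PARK -0-> PARK -0-> PARK -0-> PARK -1-> PARK -0-> PARK  → end PARK, accepted
w2: Trace: REST -0-> RECV -0-> RECV -1-> RECV -0-> RECV -0-> RECV -1-> RECV -1-> RECV -1-> RECV  → end RECV, accepted
w3: Trace: REST -1-> PARK -0-> PARK -1-> PARK -0-> PARK -0-> PARK -1-> PARK -0-> PARK  → end PARK, accepted

3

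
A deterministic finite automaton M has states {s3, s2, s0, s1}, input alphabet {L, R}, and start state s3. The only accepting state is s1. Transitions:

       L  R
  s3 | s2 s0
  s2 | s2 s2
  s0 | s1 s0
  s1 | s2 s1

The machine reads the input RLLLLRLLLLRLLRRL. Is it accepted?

No

start at s3
read 'R': s3 → s0
read 'L': s0 → s1
read 'L': s1 → s2
read 'L': s2 → s2
read 'L': s2 → s2
read 'R': s2 → s2
read 'L': s2 → s2
read 'L': s2 → s2
read 'L': s2 → s2
read 'L': s2 → s2
read 'R': s2 → s2
read 'L': s2 → s2
read 'L': s2 → s2
read 'R': s2 → s2
read 'R': s2 → s2
read 'L': s2 → s2
End state s2 is not accepting.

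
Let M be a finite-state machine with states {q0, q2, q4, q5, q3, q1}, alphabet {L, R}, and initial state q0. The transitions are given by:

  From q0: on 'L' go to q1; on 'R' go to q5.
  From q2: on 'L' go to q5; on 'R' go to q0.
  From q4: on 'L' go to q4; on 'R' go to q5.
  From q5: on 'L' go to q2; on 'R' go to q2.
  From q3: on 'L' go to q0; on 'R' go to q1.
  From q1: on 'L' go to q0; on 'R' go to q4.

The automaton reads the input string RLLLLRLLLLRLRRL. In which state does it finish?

q0 → q5 → q2 → q5 → q2 → q5 → q2 → q5 → q2 → q5 → q2 → q0 → q1 → q4 → q5 → q2

q2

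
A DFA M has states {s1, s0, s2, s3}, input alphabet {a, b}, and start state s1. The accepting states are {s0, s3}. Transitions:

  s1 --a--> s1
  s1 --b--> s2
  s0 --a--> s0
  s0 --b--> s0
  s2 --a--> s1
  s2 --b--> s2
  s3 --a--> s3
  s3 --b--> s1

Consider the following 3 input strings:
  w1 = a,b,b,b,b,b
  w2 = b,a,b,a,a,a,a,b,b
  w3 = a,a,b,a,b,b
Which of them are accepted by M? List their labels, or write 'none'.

w1:
  start at s1
  read 'a': s1 → s1
  read 'b': s1 → s2
  read 'b': s2 → s2
  read 'b': s2 → s2
  read 'b': s2 → s2
  read 'b': s2 → s2
  end s2, rejected
w2:
  start at s1
  read 'b': s1 → s2
  read 'a': s2 → s1
  read 'b': s1 → s2
  read 'a': s2 → s1
  read 'a': s1 → s1
  read 'a': s1 → s1
  read 'a': s1 → s1
  read 'b': s1 → s2
  read 'b': s2 → s2
  end s2, rejected
w3:
  start at s1
  read 'a': s1 → s1
  read 'a': s1 → s1
  read 'b': s1 → s2
  read 'a': s2 → s1
  read 'b': s1 → s2
  read 'b': s2 → s2
  end s2, rejected

none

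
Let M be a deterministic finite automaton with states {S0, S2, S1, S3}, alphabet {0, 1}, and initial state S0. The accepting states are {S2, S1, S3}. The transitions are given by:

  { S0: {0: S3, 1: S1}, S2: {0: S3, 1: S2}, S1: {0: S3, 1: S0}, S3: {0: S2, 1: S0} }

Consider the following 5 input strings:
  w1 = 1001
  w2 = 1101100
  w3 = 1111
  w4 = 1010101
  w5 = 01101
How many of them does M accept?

2

w1: Trace: S0 -1-> S1 -0-> S3 -0-> S2 -1-> S2  → end S2, accepted
w2: Trace: S0 -1-> S1 -1-> S0 -0-> S3 -1-> S0 -1-> S1 -0-> S3 -0-> S2  → end S2, accepted
w3: Trace: S0 -1-> S1 -1-> S0 -1-> S1 -1-> S0  → end S0, rejected
w4: Trace: S0 -1-> S1 -0-> S3 -1-> S0 -0-> S3 -1-> S0 -0-> S3 -1-> S0  → end S0, rejected
w5: Trace: S0 -0-> S3 -1-> S0 -1-> S1 -0-> S3 -1-> S0  → end S0, rejected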